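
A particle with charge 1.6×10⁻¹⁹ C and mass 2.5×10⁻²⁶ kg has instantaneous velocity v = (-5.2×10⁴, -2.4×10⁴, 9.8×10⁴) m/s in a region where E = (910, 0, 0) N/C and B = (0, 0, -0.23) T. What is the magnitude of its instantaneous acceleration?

v×B = (5520, -1.20×10⁴, 0) N/C.
E + v×B = (6430, -1.20×10⁴, 0) N/C.
F = q(E + v×B) = (1.6×10⁻¹⁹ C)·(6430, -1.20×10⁴, 0) = (1.03×10⁻¹⁵, -1.91×10⁻¹⁵, 0) N.
|a| = |F|/m = 2.173×10⁻¹⁵/2.5×10⁻²⁶ ≈ 8.69×10¹⁰ m/s².

|a| ≈ 8.69×10¹⁰ m/s²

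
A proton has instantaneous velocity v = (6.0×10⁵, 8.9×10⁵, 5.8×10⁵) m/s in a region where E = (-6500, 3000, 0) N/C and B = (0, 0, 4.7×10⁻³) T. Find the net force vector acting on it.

v×B = (4180, -2820, 0) N/C.
E + v×B = (-2320, 180, 0) N/C.
F = q(E + v×B) = (1.602×10⁻¹⁹ C)·(-2320, 180, 0) = (-3.71×10⁻¹⁶, 2.88×10⁻¹⁷, 0) N.

F ≈ (-3.71×10⁻¹⁶, 2.88×10⁻¹⁷, 0) N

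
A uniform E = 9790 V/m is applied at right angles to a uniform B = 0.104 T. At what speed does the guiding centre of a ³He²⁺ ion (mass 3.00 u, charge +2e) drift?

v_d ≈ 9.41×10⁴ m/s

The steady drift has the magnetic force balancing the electric force, so v_d = E/B.
v_d = 9790/0.104 = 9.41×10⁴ m/s.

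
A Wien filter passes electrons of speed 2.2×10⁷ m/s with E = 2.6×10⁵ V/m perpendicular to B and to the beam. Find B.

Balance of forces in the selector: qE = qvB ⇒ B = E/v.
B = 2.6×10⁵/2.2×10⁷ = 0.012 T.

B = 0.012 T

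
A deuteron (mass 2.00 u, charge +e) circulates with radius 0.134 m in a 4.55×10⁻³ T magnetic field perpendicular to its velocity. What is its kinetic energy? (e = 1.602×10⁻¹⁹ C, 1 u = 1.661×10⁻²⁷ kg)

KE ≈ 1.44×10⁻¹⁸ J

v = |q|Br/m, then KE = ½mv² = (qBr)²/(2m).
v = (1.602×10⁻¹⁹)(4.55×10⁻³)(0.134)/3.322×10⁻²⁷ ≈ 2.940×10⁴ m/s.
KE = ½(3.322×10⁻²⁷)(2.940×10⁴)² ≈ 1.44×10⁻¹⁸ J.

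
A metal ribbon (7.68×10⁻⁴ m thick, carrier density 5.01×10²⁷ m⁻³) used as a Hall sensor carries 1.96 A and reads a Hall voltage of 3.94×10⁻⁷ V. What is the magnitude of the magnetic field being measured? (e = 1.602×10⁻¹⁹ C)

B ≈ 0.124 T

From V_H = IB/(n e t), B = V_H n e t / I.
B = (3.94×10⁻⁷)(5.01×10²⁷)(1.602×10⁻¹⁹)(7.68×10⁻⁴)/1.96 ≈ 0.124 T.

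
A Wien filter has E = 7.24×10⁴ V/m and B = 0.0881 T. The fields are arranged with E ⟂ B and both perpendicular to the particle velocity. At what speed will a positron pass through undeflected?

v = 8.22×10⁵ m/s

Straight-line motion ⇒ electric and magnetic forces cancel, so E = vB.
v = E/B = 7.24×10⁴/0.0881 = 8.22×10⁵ m/s.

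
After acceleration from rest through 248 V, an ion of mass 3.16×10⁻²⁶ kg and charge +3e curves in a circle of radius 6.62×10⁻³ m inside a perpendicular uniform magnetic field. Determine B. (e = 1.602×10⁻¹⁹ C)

B ≈ 0.863 T

v = √(2|q|V/m) = √(2·4.806×10⁻¹⁹·248/3.16×10⁻²⁶) ≈ 8.685×10⁴ m/s.
B = mv/(|q|r) = (3.16×10⁻²⁶)(8.685×10⁴)/((4.806×10⁻¹⁹)(6.62×10⁻³)) ≈ 0.863 T.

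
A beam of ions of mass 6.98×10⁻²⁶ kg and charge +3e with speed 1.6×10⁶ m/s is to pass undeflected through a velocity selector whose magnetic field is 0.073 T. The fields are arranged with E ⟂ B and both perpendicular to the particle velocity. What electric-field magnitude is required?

E = 1.2×10⁵ V/m

For straight-line motion qE = qvB, so E = vB.
E = 1.6×10⁶ × 0.073 = 1.2×10⁵ V/m.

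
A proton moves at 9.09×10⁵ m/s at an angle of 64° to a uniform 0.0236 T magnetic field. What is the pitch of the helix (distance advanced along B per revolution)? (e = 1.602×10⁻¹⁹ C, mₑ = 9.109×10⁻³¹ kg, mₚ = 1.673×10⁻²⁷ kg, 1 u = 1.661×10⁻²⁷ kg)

v∥ = v cosθ = 9.09×10⁵·cos64° ≈ 3.985×10⁵ m/s.
T = 2πm/(|q|B) = 2π(1.673×10⁻²⁷)/((1.602×10⁻¹⁹)(0.0236)) ≈ 2.780×10⁻⁶ s.
pitch = v∥ T = (3.985×10⁵)(2.780×10⁻⁶) ≈ 1.11 m.

p ≈ 1.11 m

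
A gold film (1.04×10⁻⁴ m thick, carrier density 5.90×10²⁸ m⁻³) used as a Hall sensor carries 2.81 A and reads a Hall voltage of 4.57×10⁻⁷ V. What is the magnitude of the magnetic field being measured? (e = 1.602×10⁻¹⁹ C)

B ≈ 0.160 T

From V_H = IB/(n e t), B = V_H n e t / I.
B = (4.57×10⁻⁷)(5.90×10²⁸)(1.602×10⁻¹⁹)(1.04×10⁻⁴)/2.81 ≈ 0.160 T.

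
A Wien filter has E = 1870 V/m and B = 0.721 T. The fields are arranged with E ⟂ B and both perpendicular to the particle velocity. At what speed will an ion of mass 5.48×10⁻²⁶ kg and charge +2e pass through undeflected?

v = 2590 m/s

Straight-line motion ⇒ electric and magnetic forces cancel, so E = vB.
v = E/B = 1870/0.721 = 2590 m/s.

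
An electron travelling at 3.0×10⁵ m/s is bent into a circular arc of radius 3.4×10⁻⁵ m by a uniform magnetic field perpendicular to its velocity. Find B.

From |q|vB = mv²/r, B = mv/(|q|r).
B = (9.109×10⁻³¹)(3.0×10⁵)/((1.602×10⁻¹⁹)(3.4×10⁻⁵)) ≈ 0.050 T.

B ≈ 0.050 T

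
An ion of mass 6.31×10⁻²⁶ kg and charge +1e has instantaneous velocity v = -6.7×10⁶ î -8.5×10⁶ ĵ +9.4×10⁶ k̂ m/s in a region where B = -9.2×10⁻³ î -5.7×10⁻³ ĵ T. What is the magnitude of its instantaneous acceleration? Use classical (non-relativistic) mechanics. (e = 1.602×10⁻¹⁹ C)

|a| ≈ 2.78×10¹¹ m/s²

v×B = (5.36×10⁴, -8.65×10⁴, -4.00×10⁴) N/C.
F = q v×B = (1.602×10⁻¹⁹ C)·(5.36×10⁴, -8.65×10⁴, -4.00×10⁴) = (8.58×10⁻¹⁵, -1.39×10⁻¹⁴, -6.41×10⁻¹⁵) N.
|a| = |F|/m = 1.751×10⁻¹⁴/6.31×10⁻²⁶ ≈ 2.78×10¹¹ m/s².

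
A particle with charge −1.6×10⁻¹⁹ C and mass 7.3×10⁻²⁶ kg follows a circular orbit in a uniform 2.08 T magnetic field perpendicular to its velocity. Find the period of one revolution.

T ≈ 1.38×10⁻⁶ s

The cyclotron period depends only on m, q, B: T = 2πm/(|q|B).
T = 2π(7.3×10⁻²⁶)/((1.6×10⁻¹⁹)(2.08)) ≈ 1.38×10⁻⁶ s.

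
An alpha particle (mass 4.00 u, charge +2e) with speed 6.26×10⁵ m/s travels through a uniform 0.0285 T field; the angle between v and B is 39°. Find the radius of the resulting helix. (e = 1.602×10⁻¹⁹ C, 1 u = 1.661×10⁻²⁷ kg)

v⊥ = v sinθ = 6.26×10⁵·sin39° ≈ 3.940×10⁵ m/s.
r = m v⊥/(|q|B) = (6.644×10⁻²⁷)(3.940×10⁵)/((3.204×10⁻¹⁹)(0.0285)) ≈ 0.287 m.

r ≈ 0.287 m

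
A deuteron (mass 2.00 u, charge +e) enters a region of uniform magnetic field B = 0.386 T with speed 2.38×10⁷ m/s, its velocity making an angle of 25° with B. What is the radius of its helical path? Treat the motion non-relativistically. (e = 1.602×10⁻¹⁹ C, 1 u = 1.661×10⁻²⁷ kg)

v⊥ = v sinθ = 2.38×10⁷·sin25° ≈ 1.006×10⁷ m/s.
r = m v⊥/(|q|B) = (3.322×10⁻²⁷)(1.006×10⁷)/((1.602×10⁻¹⁹)(0.386)) ≈ 0.540 m.

r ≈ 0.540 m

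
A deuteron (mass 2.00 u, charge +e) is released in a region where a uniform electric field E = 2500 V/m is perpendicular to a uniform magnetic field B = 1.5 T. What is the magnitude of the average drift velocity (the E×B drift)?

The steady drift has the magnetic force balancing the electric force, so v_d = E/B.
v_d = 2500/1.5 = 1700 m/s.

v_d ≈ 1700 m/s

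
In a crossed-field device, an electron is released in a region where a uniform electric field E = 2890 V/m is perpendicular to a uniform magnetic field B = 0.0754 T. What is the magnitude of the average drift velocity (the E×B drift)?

v_d ≈ 3.83×10⁴ m/s

The steady drift has the magnetic force balancing the electric force, so v_d = E/B.
v_d = 2890/0.0754 = 3.83×10⁴ m/s.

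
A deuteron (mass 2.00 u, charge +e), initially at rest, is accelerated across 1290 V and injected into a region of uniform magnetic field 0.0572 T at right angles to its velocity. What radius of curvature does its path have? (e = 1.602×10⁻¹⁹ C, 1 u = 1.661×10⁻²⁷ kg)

Acceleration: |q|V = ½mv² ⇒ v = √(2|q|V/m) = √(2·1.602×10⁻¹⁹·1290/3.322×10⁻²⁷) ≈ 3.527×10⁵ m/s.
In the field: r = mv/(|q|B) = (3.322×10⁻²⁷)(3.527×10⁵)/((1.602×10⁻¹⁹)(0.0572)) ≈ 0.128 m.

r ≈ 0.128 m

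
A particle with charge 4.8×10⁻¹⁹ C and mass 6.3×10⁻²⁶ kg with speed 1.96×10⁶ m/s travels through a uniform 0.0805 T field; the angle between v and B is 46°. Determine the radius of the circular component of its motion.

v⊥ = v sinθ = 1.96×10⁶·sin46° ≈ 1.410×10⁶ m/s.
r = m v⊥/(|q|B) = (6.3×10⁻²⁶)(1.410×10⁶)/((4.8×10⁻¹⁹)(0.0805)) ≈ 2.30 m.

r ≈ 2.30 m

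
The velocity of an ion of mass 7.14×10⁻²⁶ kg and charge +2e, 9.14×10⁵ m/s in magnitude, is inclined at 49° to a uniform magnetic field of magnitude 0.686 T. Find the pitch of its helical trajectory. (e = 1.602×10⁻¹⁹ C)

v∥ = v cosθ = 9.14×10⁵·cos49° ≈ 5.996×10⁵ m/s.
T = 2πm/(|q|B) = 2π(7.14×10⁻²⁶)/((3.204×10⁻¹⁹)(0.686)) ≈ 2.041×10⁻⁶ s.
pitch = v∥ T = (5.996×10⁵)(2.041×10⁻⁶) ≈ 1.22 m.

p ≈ 1.22 m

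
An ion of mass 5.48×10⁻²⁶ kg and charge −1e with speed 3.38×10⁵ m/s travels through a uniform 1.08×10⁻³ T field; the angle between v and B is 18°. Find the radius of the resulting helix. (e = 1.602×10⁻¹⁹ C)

v⊥ = v sinθ = 3.38×10⁵·sin18° ≈ 1.044×10⁵ m/s.
r = m v⊥/(|q|B) = (5.48×10⁻²⁶)(1.044×10⁵)/((1.602×10⁻¹⁹)(1.08×10⁻³)) ≈ 33.1 m.

r ≈ 33.1 m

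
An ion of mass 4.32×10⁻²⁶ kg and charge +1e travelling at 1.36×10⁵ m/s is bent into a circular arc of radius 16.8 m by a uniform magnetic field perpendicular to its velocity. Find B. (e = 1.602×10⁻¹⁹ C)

From |q|vB = mv²/r, B = mv/(|q|r).
B = (4.32×10⁻²⁶)(1.36×10⁵)/((1.602×10⁻¹⁹)(16.8)) ≈ 2.18×10⁻³ T.

B ≈ 2.18×10⁻³ T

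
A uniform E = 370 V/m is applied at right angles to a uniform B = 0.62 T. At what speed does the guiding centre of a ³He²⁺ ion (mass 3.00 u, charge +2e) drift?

v_d ≈ 600 m/s

The E×B drift speed is v_d = E/B.
v_d = 370/0.62 = 600 m/s.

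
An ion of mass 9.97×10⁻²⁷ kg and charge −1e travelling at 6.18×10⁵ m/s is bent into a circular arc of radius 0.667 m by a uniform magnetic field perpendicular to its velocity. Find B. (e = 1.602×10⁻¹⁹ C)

B ≈ 0.0577 T

From |q|vB = mv²/r, B = mv/(|q|r).
B = (9.97×10⁻²⁷)(6.18×10⁵)/((1.602×10⁻¹⁹)(0.667)) ≈ 0.0577 T.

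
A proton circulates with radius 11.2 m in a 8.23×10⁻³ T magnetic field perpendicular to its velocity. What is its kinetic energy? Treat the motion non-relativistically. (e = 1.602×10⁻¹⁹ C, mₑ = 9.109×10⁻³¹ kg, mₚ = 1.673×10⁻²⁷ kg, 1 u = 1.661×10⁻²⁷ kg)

KE ≈ 6.52×10⁻¹⁴ J

v = |q|Br/m, then KE = ½mv² = (qBr)²/(2m).
v = (1.602×10⁻¹⁹)(8.23×10⁻³)(11.2)/1.673×10⁻²⁷ ≈ 8.826×10⁶ m/s.
KE = ½(1.673×10⁻²⁷)(8.826×10⁶)² ≈ 6.52×10⁻¹⁴ J.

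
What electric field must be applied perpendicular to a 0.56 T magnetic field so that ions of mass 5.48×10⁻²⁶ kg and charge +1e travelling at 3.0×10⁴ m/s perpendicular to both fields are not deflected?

E = 1.7×10⁴ V/m

For straight-line motion qE = qvB, so E = vB.
E = 3.0×10⁴ × 0.56 = 1.7×10⁴ V/m.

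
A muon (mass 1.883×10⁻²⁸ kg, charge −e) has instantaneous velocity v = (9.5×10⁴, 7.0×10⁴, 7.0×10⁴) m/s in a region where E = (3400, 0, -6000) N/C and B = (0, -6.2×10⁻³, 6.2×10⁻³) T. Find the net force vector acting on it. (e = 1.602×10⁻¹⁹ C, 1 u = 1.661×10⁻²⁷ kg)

F ≈ (-6.84×10⁻¹⁶, 9.44×10⁻¹⁷, 1.06×10⁻¹⁵) N

v×B = (868, -589, -589) N/C.
E + v×B = (4270, -589, -6590) N/C.
F = q(E + v×B) = (−1.602×10⁻¹⁹ C)·(4270, -589, -6590) = (-6.84×10⁻¹⁶, 9.44×10⁻¹⁷, 1.06×10⁻¹⁵) N.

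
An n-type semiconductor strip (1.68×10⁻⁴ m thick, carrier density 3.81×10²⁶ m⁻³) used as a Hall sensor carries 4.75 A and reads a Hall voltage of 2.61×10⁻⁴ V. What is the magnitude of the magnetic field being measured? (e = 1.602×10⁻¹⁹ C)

B ≈ 0.563 T

From V_H = IB/(n e t), B = V_H n e t / I.
B = (2.61×10⁻⁴)(3.81×10²⁶)(1.602×10⁻¹⁹)(1.68×10⁻⁴)/4.75 ≈ 0.563 T.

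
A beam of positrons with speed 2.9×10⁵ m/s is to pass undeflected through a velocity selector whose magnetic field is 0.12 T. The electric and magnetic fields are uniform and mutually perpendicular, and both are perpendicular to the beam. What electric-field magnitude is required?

E = 3.5×10⁴ V/m

For straight-line motion qE = qvB, so E = vB.
E = 2.9×10⁵ × 0.12 = 3.5×10⁴ V/m.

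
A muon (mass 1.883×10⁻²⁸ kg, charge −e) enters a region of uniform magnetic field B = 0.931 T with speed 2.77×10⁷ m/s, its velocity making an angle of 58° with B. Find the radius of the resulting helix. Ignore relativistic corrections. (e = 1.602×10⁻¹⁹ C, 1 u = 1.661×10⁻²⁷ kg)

v⊥ = v sinθ = 2.77×10⁷·sin58° ≈ 2.349×10⁷ m/s.
r = m v⊥/(|q|B) = (1.883×10⁻²⁸)(2.349×10⁷)/((1.602×10⁻¹⁹)(0.931)) ≈ 0.0297 m.

r ≈ 0.0297 m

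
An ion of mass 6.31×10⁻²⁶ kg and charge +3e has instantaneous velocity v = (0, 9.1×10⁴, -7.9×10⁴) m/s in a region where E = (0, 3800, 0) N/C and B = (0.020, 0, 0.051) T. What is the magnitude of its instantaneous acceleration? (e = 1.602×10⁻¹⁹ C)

v×B = (4640, -1580, -1820) N/C.
E + v×B = (4640, 2220, -1820) N/C.
F = q(E + v×B) = (4.806×10⁻¹⁹ C)·(4640, 2220, -1820) = (2.23×10⁻¹⁵, 1.07×10⁻¹⁵, -8.75×10⁻¹⁶) N.
|a| = |F|/m = 2.623×10⁻¹⁵/6.31×10⁻²⁶ ≈ 4.16×10¹⁰ m/s².

|a| ≈ 4.16×10¹⁰ m/s²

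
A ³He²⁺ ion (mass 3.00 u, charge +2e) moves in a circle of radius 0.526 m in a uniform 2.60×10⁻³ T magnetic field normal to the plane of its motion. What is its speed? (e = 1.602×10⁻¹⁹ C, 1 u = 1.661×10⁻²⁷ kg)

v ≈ 8.79×10⁴ m/s

From |q|vB = mv²/r, v = |q|Br/m.
v = (3.204×10⁻¹⁹)(2.60×10⁻³)(0.526)/4.983×10⁻²⁷ ≈ 8.79×10⁴ m/s.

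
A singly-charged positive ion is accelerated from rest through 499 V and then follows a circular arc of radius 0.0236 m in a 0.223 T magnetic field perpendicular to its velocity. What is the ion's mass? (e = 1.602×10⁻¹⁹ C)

m ≈ 4.45×10⁻²⁷ kg

Combine |q|V = ½mv² and r = mv/(|q|B): eliminate v to get m = qB²r²/(2V).
m = (1.602×10⁻¹⁹)(0.223)²(0.0236)²/(2·499) ≈ 4.45×10⁻²⁷ kg.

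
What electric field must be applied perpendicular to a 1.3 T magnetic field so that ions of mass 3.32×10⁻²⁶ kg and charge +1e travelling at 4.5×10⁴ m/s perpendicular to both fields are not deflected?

For straight-line motion qE = qvB, so E = vB.
E = 4.5×10⁴ × 1.3 = 5.8×10⁴ V/m.

E = 5.8×10⁴ V/m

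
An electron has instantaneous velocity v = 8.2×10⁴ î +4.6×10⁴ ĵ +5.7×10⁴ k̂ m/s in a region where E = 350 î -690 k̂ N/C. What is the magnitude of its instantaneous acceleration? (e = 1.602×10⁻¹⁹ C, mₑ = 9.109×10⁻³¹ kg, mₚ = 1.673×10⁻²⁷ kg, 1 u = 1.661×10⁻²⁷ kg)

Only an electric field acts, so F = qE = (−1.602×10⁻¹⁹ C)·(350, 0, -690) = (-5.61×10⁻¹⁷, 0, 1.11×10⁻¹⁶) N.
|a| = |F|/m = 1.239×10⁻¹⁶/9.109×10⁻³¹ ≈ 1.36×10¹⁴ m/s².

|a| ≈ 1.36×10¹⁴ m/s²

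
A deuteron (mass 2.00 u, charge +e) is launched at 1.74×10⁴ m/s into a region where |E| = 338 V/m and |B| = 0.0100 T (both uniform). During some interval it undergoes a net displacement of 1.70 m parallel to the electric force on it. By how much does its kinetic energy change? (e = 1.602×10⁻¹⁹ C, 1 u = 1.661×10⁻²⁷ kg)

The magnetic force is always ⟂ v and does no work; only the electric force changes KE.
ΔKE = F_E · d = |q|E d = (1.602×10⁻¹⁹)(338)(1.70) ≈ 9.21×10⁻¹⁷ J.

ΔKE ≈ 9.21×10⁻¹⁷ J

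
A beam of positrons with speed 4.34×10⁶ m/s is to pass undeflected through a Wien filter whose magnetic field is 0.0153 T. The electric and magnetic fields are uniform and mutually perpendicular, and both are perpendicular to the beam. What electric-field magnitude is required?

E = 6.64×10⁴ V/m

For straight-line motion qE = qvB, so E = vB.
E = 4.34×10⁶ × 0.0153 = 6.64×10⁴ V/m.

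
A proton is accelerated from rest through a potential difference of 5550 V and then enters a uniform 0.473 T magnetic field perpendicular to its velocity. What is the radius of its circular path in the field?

r ≈ 0.0228 m

Acceleration: |q|V = ½mv² ⇒ v = √(2|q|V/m) = √(2·1.602×10⁻¹⁹·5550/1.673×10⁻²⁷) ≈ 1.031×10⁶ m/s.
In the field: r = mv/(|q|B) = (1.673×10⁻²⁷)(1.031×10⁶)/((1.602×10⁻¹⁹)(0.473)) ≈ 0.0228 m.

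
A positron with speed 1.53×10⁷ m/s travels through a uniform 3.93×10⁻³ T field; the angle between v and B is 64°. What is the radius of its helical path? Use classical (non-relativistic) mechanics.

r ≈ 0.0199 m

v⊥ = v sinθ = 1.53×10⁷·sin64° ≈ 1.375×10⁷ m/s.
r = m v⊥/(|q|B) = (9.109×10⁻³¹)(1.375×10⁷)/((1.602×10⁻¹⁹)(3.93×10⁻³)) ≈ 0.0199 m.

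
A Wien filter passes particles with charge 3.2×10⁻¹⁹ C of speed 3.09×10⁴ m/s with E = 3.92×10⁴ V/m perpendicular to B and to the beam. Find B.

Balance of forces in the selector: qE = qvB ⇒ B = E/v.
B = 3.92×10⁴/3.09×10⁴ = 1.27 T.

B = 1.27 T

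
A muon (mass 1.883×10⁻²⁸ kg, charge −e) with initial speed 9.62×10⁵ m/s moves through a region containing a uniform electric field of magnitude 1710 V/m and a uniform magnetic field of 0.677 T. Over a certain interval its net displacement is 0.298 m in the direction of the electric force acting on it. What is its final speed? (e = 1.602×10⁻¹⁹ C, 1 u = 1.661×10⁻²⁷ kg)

B does no work; ΔKE = |q|E d.
½mv_f² = ½mv₀² + |q|Ed = ½(1.883×10⁻²⁸)(9.62×10⁵)² + (1.602×10⁻¹⁹)(1710)(0.298) ≈ 8.713×10⁻¹⁷ J + 8.163×10⁻¹⁷ J ≈ 1.688×10⁻¹⁶ J.
v_f = √(2·1.688×10⁻¹⁶/1.883×10⁻²⁸) ≈ 1.34×10⁶ m/s.

v_f ≈ 1.34×10⁶ m/s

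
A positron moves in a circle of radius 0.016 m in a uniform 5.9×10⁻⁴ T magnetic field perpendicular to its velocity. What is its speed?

v ≈ 1.7×10⁶ m/s

From |q|vB = mv²/r, v = |q|Br/m.
v = (1.602×10⁻¹⁹)(5.9×10⁻⁴)(0.016)/9.109×10⁻³¹ ≈ 1.7×10⁶ m/s.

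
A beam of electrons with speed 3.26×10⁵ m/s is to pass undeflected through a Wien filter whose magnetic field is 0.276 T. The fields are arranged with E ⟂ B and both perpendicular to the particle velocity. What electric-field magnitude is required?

E = 9.00×10⁴ V/m

For straight-line motion qE = qvB, so E = vB.
E = 3.26×10⁵ × 0.276 = 9.00×10⁴ V/m.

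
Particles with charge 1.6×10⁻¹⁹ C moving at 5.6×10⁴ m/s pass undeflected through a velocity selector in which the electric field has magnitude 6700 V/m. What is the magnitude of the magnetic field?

B = 0.12 T

Balance of forces in the selector: qE = qvB ⇒ B = E/v.
B = 6700/5.6×10⁴ = 0.12 T.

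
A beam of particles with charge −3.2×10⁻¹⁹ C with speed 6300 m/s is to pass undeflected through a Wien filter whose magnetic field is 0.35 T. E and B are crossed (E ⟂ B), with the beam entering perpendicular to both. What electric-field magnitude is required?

For straight-line motion qE = qvB, so E = vB.
E = 6300 × 0.35 = 2200 V/m.

E = 2200 V/m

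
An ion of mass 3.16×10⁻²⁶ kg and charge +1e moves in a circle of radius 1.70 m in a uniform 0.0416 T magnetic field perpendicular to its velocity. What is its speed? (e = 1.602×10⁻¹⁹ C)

From |q|vB = mv²/r, v = |q|Br/m.
v = (1.602×10⁻¹⁹)(0.0416)(1.70)/3.16×10⁻²⁶ ≈ 3.59×10⁵ m/s.

v ≈ 3.59×10⁵ m/s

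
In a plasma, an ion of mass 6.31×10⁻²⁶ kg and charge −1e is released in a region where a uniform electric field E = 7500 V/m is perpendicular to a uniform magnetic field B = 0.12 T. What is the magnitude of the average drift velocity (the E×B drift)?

The steady drift has the magnetic force balancing the electric force, so v_d = E/B.
v_d = 7500/0.12 = 6.2×10⁴ m/s.

v_d ≈ 6.2×10⁴ m/s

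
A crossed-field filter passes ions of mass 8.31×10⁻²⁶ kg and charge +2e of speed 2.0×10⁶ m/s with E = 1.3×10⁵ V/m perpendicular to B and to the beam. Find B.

B = 0.065 T

Balance of forces in the selector: qE = qvB ⇒ B = E/v.
B = 1.3×10⁵/2.0×10⁶ = 0.065 T.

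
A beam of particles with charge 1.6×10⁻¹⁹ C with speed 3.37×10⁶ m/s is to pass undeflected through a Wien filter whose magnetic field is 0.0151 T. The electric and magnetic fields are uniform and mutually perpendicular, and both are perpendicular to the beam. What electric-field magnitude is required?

For straight-line motion qE = qvB, so E = vB.
E = 3.37×10⁶ × 0.0151 = 5.09×10⁴ V/m.

E = 5.09×10⁴ V/m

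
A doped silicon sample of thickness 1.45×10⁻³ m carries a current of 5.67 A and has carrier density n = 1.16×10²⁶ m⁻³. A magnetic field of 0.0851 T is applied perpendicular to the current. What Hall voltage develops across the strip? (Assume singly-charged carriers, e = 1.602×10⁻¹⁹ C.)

V_H ≈ 1.79×10⁻⁵ V

V_H = IB/(n e t).
V_H = (5.67)(0.0851)/((1.16×10²⁶)(1.602×10⁻¹⁹)(1.45×10⁻³)) ≈ 1.79×10⁻⁵ V.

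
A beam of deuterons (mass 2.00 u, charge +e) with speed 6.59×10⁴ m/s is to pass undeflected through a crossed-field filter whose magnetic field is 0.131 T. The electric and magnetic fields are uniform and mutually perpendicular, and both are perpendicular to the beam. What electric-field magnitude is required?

E = 8630 V/m

For straight-line motion qE = qvB, so E = vB.
E = 6.59×10⁴ × 0.131 = 8630 V/m.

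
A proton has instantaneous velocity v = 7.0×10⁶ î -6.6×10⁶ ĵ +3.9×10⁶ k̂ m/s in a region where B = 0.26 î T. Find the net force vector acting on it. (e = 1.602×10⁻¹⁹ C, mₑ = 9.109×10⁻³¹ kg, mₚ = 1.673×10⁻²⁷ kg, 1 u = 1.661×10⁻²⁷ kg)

v×B = (0, 1.01×10⁶, 1.72×10⁶) N/C.
F = q v×B = (1.602×10⁻¹⁹ C)·(0, 1.01×10⁶, 1.72×10⁶) = (0, 1.62×10⁻¹³, 2.75×10⁻¹³) N.

F ≈ (0, 1.62×10⁻¹³, 2.75×10⁻¹³) N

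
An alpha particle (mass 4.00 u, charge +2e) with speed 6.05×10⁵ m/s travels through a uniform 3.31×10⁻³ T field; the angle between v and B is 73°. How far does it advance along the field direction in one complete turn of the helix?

v∥ = v cosθ = 6.05×10⁵·cos73° ≈ 1.769×10⁵ m/s.
T = 2πm/(|q|B) = 2π(6.644×10⁻²⁷)/((3.204×10⁻¹⁹)(3.31×10⁻³)) ≈ 3.936×10⁻⁵ s.
pitch = v∥ T = (1.769×10⁵)(3.936×10⁻⁵) ≈ 6.96 m.

p ≈ 6.96 m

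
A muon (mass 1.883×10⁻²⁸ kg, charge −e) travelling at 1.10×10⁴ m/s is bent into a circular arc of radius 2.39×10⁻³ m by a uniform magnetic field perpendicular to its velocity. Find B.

From |q|vB = mv²/r, B = mv/(|q|r).
B = (1.883×10⁻²⁸)(1.10×10⁴)/((1.602×10⁻¹⁹)(2.39×10⁻³)) ≈ 5.41×10⁻³ T.

B ≈ 5.41×10⁻³ T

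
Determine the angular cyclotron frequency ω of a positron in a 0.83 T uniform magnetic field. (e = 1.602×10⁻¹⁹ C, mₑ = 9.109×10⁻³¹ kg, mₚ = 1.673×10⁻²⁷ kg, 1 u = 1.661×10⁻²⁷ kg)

ω ≈ 1.5×10¹¹ rad/s

ω = |q|B/m.
ω = (1.602×10⁻¹⁹)(0.83)/9.109×10⁻³¹ ≈ 1.5×10¹¹ rad/s.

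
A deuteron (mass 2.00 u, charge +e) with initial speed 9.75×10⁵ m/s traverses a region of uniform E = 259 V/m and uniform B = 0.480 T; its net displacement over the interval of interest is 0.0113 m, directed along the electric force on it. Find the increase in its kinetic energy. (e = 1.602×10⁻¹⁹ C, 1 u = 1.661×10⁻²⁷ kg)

The magnetic force is always ⟂ v and does no work; only the electric force changes KE.
ΔKE = F_E · d = |q|E d = (1.602×10⁻¹⁹)(259)(0.0113) ≈ 4.69×10⁻¹⁹ J.

ΔKE ≈ 4.69×10⁻¹⁹ J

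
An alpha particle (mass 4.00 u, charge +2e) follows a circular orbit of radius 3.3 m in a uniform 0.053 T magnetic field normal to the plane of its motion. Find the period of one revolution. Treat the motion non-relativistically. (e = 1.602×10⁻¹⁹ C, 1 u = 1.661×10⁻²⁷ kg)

The cyclotron period depends only on m, q, B: T = 2πm/(|q|B).
T = 2π(6.644×10⁻²⁷)/((3.204×10⁻¹⁹)(0.053)) ≈ 2.5×10⁻⁶ s.

T ≈ 2.5×10⁻⁶ s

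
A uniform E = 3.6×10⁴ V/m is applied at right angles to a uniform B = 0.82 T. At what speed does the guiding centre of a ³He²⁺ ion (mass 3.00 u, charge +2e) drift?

The E×B drift speed is v_d = E/B.
v_d = 3.6×10⁴/0.82 = 4.4×10⁴ m/s.

v_d ≈ 4.4×10⁴ m/s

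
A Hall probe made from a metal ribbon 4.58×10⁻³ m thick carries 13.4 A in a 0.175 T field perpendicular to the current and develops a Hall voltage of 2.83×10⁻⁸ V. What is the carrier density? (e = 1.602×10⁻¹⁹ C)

From V_H = IB/(n e t), n = IB/(V_H e t).
n = (13.4)(0.175)/((2.83×10⁻⁸)(1.602×10⁻¹⁹)(4.58×10⁻³)) ≈ 1.13×10²⁹ m⁻³.

n ≈ 1.13×10²⁹ m⁻³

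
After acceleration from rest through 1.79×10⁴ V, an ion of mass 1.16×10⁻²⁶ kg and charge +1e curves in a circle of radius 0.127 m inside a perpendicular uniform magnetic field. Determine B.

B ≈ 0.401 T

v = √(2|q|V/m) = √(2·1.602×10⁻¹⁹·1.79×10⁴/1.16×10⁻²⁶) ≈ 7.031×10⁵ m/s.
B = mv/(|q|r) = (1.16×10⁻²⁶)(7.031×10⁵)/((1.602×10⁻¹⁹)(0.127)) ≈ 0.401 T.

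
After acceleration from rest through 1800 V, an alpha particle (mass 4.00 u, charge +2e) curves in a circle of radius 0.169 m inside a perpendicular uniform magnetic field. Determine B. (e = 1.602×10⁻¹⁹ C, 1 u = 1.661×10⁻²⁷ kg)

B ≈ 0.0511 T

v = √(2|q|V/m) = √(2·3.204×10⁻¹⁹·1800/6.644×10⁻²⁷) ≈ 4.167×10⁵ m/s.
B = mv/(|q|r) = (6.644×10⁻²⁷)(4.167×10⁵)/((3.204×10⁻¹⁹)(0.169)) ≈ 0.0511 T.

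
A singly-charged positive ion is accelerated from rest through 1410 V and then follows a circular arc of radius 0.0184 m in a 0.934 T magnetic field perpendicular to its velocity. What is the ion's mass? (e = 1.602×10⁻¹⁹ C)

Combine |q|V = ½mv² and r = mv/(|q|B): eliminate v to get m = qB²r²/(2V).
m = (1.602×10⁻¹⁹)(0.934)²(0.0184)²/(2·1410) ≈ 1.68×10⁻²⁶ kg.

m ≈ 1.68×10⁻²⁶ kg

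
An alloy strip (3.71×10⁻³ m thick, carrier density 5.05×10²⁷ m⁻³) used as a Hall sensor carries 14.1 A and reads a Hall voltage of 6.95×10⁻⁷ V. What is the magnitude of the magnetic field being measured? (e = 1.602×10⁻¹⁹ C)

B ≈ 0.148 T

From V_H = IB/(n e t), B = V_H n e t / I.
B = (6.95×10⁻⁷)(5.05×10²⁷)(1.602×10⁻¹⁹)(3.71×10⁻³)/14.1 ≈ 0.148 T.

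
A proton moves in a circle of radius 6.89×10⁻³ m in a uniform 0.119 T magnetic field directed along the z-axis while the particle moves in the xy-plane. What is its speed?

v ≈ 7.85×10⁴ m/s

From |q|vB = mv²/r, v = |q|Br/m.
v = (1.602×10⁻¹⁹)(0.119)(6.89×10⁻³)/1.673×10⁻²⁷ ≈ 7.85×10⁴ m/s.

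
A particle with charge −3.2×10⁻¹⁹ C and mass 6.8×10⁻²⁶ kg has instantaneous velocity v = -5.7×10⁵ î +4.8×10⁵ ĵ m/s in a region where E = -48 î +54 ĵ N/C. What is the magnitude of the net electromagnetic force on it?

Only an electric field acts, so F = qE = (−3.2×10⁻¹⁹ C)·(-48.0, 54.0, 0) = (1.54×10⁻¹⁷, -1.73×10⁻¹⁷, 0) N.
|F| = 2.31×10⁻¹⁷ N.

|F| ≈ 2.31×10⁻¹⁷ N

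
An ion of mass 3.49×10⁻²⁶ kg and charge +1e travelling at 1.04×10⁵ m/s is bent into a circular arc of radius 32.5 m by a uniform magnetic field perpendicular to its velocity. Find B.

From |q|vB = mv²/r, B = mv/(|q|r).
B = (3.49×10⁻²⁶)(1.04×10⁵)/((1.602×10⁻¹⁹)(32.5)) ≈ 6.97×10⁻⁴ T.

B ≈ 6.97×10⁻⁴ T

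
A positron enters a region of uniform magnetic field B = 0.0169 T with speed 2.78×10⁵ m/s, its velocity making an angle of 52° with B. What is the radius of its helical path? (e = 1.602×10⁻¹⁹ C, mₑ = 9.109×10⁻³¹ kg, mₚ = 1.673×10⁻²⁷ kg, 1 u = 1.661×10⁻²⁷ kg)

r ≈ 7.37×10⁻⁵ m

v⊥ = v sinθ = 2.78×10⁵·sin52° ≈ 2.191×10⁵ m/s.
r = m v⊥/(|q|B) = (9.109×10⁻³¹)(2.191×10⁵)/((1.602×10⁻¹⁹)(0.0169)) ≈ 7.37×10⁻⁵ m.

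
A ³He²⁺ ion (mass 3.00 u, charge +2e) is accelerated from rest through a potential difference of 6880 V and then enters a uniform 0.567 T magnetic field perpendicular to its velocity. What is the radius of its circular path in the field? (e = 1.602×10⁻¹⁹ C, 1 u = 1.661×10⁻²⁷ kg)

r ≈ 0.0258 m

Acceleration: |q|V = ½mv² ⇒ v = √(2|q|V/m) = √(2·3.204×10⁻¹⁹·6880/4.983×10⁻²⁷) ≈ 9.406×10⁵ m/s.
In the field: r = mv/(|q|B) = (4.983×10⁻²⁷)(9.406×10⁵)/((3.204×10⁻¹⁹)(0.567)) ≈ 0.0258 m.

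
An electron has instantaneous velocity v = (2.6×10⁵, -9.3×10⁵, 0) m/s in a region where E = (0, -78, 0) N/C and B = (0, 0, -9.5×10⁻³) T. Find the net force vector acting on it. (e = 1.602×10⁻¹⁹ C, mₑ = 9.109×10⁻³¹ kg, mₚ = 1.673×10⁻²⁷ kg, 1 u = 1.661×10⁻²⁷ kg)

v×B = (8840, 2470, 0) N/C.
E + v×B = (8840, 2390, 0) N/C.
F = q(E + v×B) = (−1.602×10⁻¹⁹ C)·(8840, 2390, 0) = (-1.42×10⁻¹⁵, -3.83×10⁻¹⁶, 0) N.

F ≈ (-1.42×10⁻¹⁵, -3.83×10⁻¹⁶, 0) N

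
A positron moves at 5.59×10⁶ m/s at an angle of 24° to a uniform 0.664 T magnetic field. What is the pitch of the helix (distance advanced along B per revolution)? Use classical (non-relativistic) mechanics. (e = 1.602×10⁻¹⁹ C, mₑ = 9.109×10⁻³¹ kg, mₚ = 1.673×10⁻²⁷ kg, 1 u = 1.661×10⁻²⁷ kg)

p ≈ 2.75×10⁻⁴ m

v∥ = v cosθ = 5.59×10⁶·cos24° ≈ 5.107×10⁶ m/s.
T = 2πm/(|q|B) = 2π(9.109×10⁻³¹)/((1.602×10⁻¹⁹)(0.664)) ≈ 5.380×10⁻¹¹ s.
pitch = v∥ T = (5.107×10⁶)(5.380×10⁻¹¹) ≈ 2.75×10⁻⁴ m.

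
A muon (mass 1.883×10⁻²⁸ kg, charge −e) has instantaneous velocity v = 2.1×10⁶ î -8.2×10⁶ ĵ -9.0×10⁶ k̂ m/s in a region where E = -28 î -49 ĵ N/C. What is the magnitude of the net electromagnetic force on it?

|F| ≈ 9.04×10⁻¹⁸ N

Only an electric field acts, so F = qE = (−1.602×10⁻¹⁹ C)·(-28.0, -49.0, 0) = (4.49×10⁻¹⁸, 7.85×10⁻¹⁸, 0) N.
|F| = 9.04×10⁻¹⁸ N.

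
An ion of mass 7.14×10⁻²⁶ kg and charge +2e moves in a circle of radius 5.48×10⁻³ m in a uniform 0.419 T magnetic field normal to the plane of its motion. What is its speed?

v ≈ 1.03×10⁴ m/s

From |q|vB = mv²/r, v = |q|Br/m.
v = (3.204×10⁻¹⁹)(0.419)(5.48×10⁻³)/7.14×10⁻²⁶ ≈ 1.03×10⁴ m/s.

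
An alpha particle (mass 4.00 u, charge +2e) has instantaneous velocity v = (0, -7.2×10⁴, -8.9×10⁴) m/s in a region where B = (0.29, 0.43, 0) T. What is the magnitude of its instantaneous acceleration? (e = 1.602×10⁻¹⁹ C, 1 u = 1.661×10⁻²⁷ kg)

v×B = (3.83×10⁴, -2.58×10⁴, 2.09×10⁴) N/C.
F = q v×B = (3.204×10⁻¹⁹ C)·(3.83×10⁴, -2.58×10⁴, 2.09×10⁴) = (1.23×10⁻¹⁴, -8.27×10⁻¹⁵, 6.69×10⁻¹⁵) N.
|a| = |F|/m = 1.623×10⁻¹⁴/6.644×10⁻²⁷ ≈ 2.44×10¹² m/s².

|a| ≈ 2.44×10¹² m/s²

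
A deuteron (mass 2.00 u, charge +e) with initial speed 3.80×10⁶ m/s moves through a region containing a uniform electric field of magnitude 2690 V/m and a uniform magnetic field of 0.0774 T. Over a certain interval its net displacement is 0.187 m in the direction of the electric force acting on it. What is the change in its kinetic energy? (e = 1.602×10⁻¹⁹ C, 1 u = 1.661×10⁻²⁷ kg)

The magnetic force is always ⟂ v and does no work; only the electric force changes KE.
ΔKE = F_E · d = |q|E d = (1.602×10⁻¹⁹)(2690)(0.187) ≈ 8.06×10⁻¹⁷ J.

ΔKE ≈ 8.06×10⁻¹⁷ J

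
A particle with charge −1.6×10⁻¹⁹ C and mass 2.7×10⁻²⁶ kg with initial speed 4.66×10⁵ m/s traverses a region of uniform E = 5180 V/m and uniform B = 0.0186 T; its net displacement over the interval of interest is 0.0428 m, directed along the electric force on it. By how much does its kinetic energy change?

ΔKE ≈ 3.55×10⁻¹⁷ J

The magnetic force is always ⟂ v and does no work; only the electric force changes KE.
ΔKE = F_E · d = |q|E d = (1.6×10⁻¹⁹)(5180)(0.0428) ≈ 3.55×10⁻¹⁷ J.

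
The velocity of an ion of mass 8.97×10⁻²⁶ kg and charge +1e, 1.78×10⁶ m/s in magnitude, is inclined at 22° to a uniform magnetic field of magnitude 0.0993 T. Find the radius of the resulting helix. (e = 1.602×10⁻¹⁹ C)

v⊥ = v sinθ = 1.78×10⁶·sin22° ≈ 6.668×10⁵ m/s.
r = m v⊥/(|q|B) = (8.97×10⁻²⁶)(6.668×10⁵)/((1.602×10⁻¹⁹)(0.0993)) ≈ 3.76 m.

r ≈ 3.76 m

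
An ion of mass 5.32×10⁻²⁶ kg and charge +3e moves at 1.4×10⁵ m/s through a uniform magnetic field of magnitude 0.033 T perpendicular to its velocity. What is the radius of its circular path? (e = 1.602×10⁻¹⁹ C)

r ≈ 0.47 m

The magnetic force provides the centripetal force: |q|vB = mv²/r.
r = mv/(|q|B) = (5.32×10⁻²⁶)(1.4×10⁵)/((4.806×10⁻¹⁹)(0.033)) ≈ 0.47 m.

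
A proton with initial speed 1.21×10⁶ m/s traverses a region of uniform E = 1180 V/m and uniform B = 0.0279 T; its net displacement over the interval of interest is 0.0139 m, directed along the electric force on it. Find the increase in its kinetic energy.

ΔKE ≈ 2.63×10⁻¹⁸ J

The magnetic force is always ⟂ v and does no work; only the electric force changes KE.
ΔKE = F_E · d = |q|E d = (1.602×10⁻¹⁹)(1180)(0.0139) ≈ 2.63×10⁻¹⁸ J.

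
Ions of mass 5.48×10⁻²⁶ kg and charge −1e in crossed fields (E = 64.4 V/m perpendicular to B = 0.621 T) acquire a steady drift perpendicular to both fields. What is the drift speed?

The steady drift has the magnetic force balancing the electric force, so v_d = E/B.
v_d = 64.4/0.621 = 104 m/s.

v_d ≈ 104 m/s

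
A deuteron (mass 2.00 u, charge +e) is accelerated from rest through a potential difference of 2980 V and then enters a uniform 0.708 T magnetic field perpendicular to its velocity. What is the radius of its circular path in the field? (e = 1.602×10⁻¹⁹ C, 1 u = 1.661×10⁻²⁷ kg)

r ≈ 0.0157 m

Acceleration: |q|V = ½mv² ⇒ v = √(2|q|V/m) = √(2·1.602×10⁻¹⁹·2980/3.322×10⁻²⁷) ≈ 5.361×10⁵ m/s.
In the field: r = mv/(|q|B) = (3.322×10⁻²⁷)(5.361×10⁵)/((1.602×10⁻¹⁹)(0.708)) ≈ 0.0157 m.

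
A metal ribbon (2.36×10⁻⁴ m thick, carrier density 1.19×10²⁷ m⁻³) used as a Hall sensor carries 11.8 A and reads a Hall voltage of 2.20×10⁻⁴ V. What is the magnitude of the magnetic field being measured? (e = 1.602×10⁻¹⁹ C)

From V_H = IB/(n e t), B = V_H n e t / I.
B = (2.20×10⁻⁴)(1.19×10²⁷)(1.602×10⁻¹⁹)(2.36×10⁻⁴)/11.8 ≈ 0.839 T.

B ≈ 0.839 T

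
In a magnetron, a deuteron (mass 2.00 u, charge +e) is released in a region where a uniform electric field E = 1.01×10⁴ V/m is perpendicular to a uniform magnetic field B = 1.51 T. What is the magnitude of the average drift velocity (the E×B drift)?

The E×B drift speed is v_d = E/B.
v_d = 1.01×10⁴/1.51 = 6690 m/s.

v_d ≈ 6690 m/s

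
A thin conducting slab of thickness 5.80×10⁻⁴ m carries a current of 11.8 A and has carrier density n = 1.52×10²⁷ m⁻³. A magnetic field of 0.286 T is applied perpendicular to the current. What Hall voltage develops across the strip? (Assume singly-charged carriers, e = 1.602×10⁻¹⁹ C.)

V_H ≈ 2.39×10⁻⁵ V

V_H = IB/(n e t).
V_H = (11.8)(0.286)/((1.52×10²⁷)(1.602×10⁻¹⁹)(5.80×10⁻⁴)) ≈ 2.39×10⁻⁵ V.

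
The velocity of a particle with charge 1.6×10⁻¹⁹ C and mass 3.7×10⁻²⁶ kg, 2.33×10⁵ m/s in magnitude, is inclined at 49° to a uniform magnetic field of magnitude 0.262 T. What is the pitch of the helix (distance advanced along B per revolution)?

p ≈ 0.848 m

v∥ = v cosθ = 2.33×10⁵·cos49° ≈ 1.529×10⁵ m/s.
T = 2πm/(|q|B) = 2π(3.7×10⁻²⁶)/((1.6×10⁻¹⁹)(0.262)) ≈ 5.546×10⁻⁶ s.
pitch = v∥ T = (1.529×10⁵)(5.546×10⁻⁶) ≈ 0.848 m.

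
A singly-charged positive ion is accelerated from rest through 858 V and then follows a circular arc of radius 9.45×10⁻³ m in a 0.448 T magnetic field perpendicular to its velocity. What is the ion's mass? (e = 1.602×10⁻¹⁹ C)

m ≈ 1.67×10⁻²⁷ kg

Combine |q|V = ½mv² and r = mv/(|q|B): eliminate v to get m = qB²r²/(2V).
m = (1.602×10⁻¹⁹)(0.448)²(9.45×10⁻³)²/(2·858) ≈ 1.67×10⁻²⁷ kg.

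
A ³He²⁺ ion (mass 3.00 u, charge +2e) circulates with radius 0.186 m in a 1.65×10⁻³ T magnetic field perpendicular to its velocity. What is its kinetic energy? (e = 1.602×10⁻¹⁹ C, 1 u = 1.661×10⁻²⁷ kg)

v = |q|Br/m, then KE = ½mv² = (qBr)²/(2m).
v = (3.204×10⁻¹⁹)(1.65×10⁻³)(0.186)/4.983×10⁻²⁷ ≈ 1.973×10⁴ m/s.
KE = ½(4.983×10⁻²⁷)(1.973×10⁴)² ≈ 9.70×10⁻¹⁹ J.

KE ≈ 9.70×10⁻¹⁹ J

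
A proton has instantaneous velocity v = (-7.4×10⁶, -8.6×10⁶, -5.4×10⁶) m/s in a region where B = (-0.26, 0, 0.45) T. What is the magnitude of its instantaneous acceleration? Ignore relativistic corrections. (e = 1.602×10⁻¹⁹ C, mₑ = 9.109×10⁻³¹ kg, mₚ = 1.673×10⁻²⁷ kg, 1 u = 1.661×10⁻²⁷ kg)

v×B = (-3.87×10⁶, 4.73×10⁶, -2.24×10⁶) N/C.
F = q v×B = (1.602×10⁻¹⁹ C)·(-3.87×10⁶, 4.73×10⁶, -2.24×10⁶) = (-6.20×10⁻¹³, 7.58×10⁻¹³, -3.58×10⁻¹³) N.
|a| = |F|/m = 1.043×10⁻¹²/1.673×10⁻²⁷ ≈ 6.23×10¹⁴ m/s².

|a| ≈ 6.23×10¹⁴ m/s²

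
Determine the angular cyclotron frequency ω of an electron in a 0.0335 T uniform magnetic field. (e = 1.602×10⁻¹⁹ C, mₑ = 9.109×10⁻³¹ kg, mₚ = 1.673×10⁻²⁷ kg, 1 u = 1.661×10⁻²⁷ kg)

ω = |q|B/m.
ω = (1.602×10⁻¹⁹)(0.0335)/9.109×10⁻³¹ ≈ 5.89×10⁹ rad/s.

ω ≈ 5.89×10⁹ rad/s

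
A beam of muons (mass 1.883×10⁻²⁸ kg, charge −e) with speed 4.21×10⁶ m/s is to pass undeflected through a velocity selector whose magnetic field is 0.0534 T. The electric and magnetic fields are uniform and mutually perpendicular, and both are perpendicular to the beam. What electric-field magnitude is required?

E = 2.25×10⁵ V/m

For straight-line motion qE = qvB, so E = vB.
E = 4.21×10⁶ × 0.0534 = 2.25×10⁵ V/m.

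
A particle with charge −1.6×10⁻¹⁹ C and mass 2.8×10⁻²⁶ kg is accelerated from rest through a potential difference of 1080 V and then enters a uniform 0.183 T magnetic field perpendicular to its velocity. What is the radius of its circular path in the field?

r ≈ 0.106 m

Acceleration: |q|V = ½mv² ⇒ v = √(2|q|V/m) = √(2·1.6×10⁻¹⁹·1080/2.8×10⁻²⁶) ≈ 1.111×10⁵ m/s.
In the field: r = mv/(|q|B) = (2.8×10⁻²⁶)(1.111×10⁵)/((1.6×10⁻¹⁹)(0.183)) ≈ 0.106 m.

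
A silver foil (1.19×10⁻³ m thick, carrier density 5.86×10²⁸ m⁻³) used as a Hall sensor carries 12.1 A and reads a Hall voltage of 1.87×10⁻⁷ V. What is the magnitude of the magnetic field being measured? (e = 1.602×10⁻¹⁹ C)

From V_H = IB/(n e t), B = V_H n e t / I.
B = (1.87×10⁻⁷)(5.86×10²⁸)(1.602×10⁻¹⁹)(1.19×10⁻³)/12.1 ≈ 0.173 T.

B ≈ 0.173 T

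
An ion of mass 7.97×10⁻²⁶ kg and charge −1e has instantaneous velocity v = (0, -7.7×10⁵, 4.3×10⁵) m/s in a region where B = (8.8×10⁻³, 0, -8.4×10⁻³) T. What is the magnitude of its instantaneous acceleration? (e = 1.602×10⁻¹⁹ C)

v×B = (6470, 3780, 6780) N/C.
F = q v×B = (−1.602×10⁻¹⁹ C)·(6470, 3780, 6780) = (-1.04×10⁻¹⁵, -6.06×10⁻¹⁶, -1.09×10⁻¹⁵) N.
|a| = |F|/m = 1.618×10⁻¹⁵/7.97×10⁻²⁶ ≈ 2.03×10¹⁰ m/s².

|a| ≈ 2.03×10¹⁰ m/s²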